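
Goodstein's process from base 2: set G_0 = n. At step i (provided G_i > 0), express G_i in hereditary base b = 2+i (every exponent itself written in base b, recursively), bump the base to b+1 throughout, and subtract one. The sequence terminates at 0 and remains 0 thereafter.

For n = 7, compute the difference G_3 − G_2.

step 0: 7 = 2^2 + 2 + 1; sub 3 for 2: 3^3 + 3 + 1; = 31; G_1 = 31−1 = 30
step 1: 30 = 3^3 + 3; sub 4 for 3: 4^4 + 4; = 260; G_2 = 260−1 = 259
step 2: 259 = 4^4 + 3; sub 5 for 4: 5^5 + 3; = 3128; G_3 = 3128−1 = 3127

2868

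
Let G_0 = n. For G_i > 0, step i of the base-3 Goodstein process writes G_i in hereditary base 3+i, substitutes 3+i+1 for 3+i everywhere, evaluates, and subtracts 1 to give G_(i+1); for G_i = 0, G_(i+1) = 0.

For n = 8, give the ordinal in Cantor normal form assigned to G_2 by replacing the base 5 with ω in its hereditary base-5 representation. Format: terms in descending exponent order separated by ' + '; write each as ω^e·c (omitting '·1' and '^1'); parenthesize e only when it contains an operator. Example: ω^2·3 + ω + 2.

i=0: 8 = 2·3 + 2 (b=3); 3→4: 2·4 + 2 = 10; 10−1 = 9
i=1: 9 = 2·4 + 1 (b=4); 4→5: 2·5 + 1 = 11; 11−1 = 10
i=2: 10 = 2·5 (b=5); 5→6: 2·6 = 12; 12−1 = 11

ω·2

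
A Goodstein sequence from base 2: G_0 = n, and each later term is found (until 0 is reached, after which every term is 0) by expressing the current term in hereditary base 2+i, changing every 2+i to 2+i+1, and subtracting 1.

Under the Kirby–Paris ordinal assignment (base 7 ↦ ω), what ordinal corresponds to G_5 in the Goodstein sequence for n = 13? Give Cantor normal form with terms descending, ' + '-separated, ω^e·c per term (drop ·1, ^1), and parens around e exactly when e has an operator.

[0] 13 ≡ 2^(2 + 1) + 2^2 + 1 (base 2). Lift 3: 109. −1: 108.
[1] 108 ≡ 3^(3 + 1) + 3^3 (base 3). Lift 4: 1280. −1: 1279.
[2] 1279 ≡ 4^(4 + 1) + 3·4^3 + 3·4^2 + 3·4 + 3 (base 4). Lift 5: 16093. −1: 16092.
[3] 16092 ≡ 5^(5 + 1) + 3·5^3 + 3·5^2 + 3·5 + 2 (base 5). Lift 6: 280712. −1: 280711.
[4] 280711 ≡ 6^(6 + 1) + 3·6^3 + 3·6^2 + 3·6 + 1 (base 6). Lift 7: 5765999. −1: 5765998.

ω^(ω + 1) + ω^3·3 + ω^2·3 + ω·3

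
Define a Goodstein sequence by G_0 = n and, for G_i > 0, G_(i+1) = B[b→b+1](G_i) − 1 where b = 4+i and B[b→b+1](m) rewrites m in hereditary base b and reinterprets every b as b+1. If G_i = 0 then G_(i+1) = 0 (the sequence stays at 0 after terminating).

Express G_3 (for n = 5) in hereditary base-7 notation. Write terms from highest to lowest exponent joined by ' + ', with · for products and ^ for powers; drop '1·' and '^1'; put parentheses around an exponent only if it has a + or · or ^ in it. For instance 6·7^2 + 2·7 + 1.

4

G_0 = 5. HB_4(5) = 4 + 1. Bump = 6. G_1 = 5.
G_1 = 5. HB_5(5) = 5. Bump = 6. G_2 = 5.
G_2 = 5. HB_6(5) = 5. Bump = 5. G_3 = 4.
G_3 = 4. HB_7(4) = 4. Bump = 4. G_4 = 3.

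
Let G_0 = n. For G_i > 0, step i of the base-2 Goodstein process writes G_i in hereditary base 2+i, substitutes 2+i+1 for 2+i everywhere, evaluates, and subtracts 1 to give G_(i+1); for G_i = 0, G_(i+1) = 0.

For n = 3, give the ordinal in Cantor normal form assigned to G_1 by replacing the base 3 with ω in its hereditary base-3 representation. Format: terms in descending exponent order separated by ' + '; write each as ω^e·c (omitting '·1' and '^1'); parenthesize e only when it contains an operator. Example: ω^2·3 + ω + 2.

[0] 3 ≡ 2 + 1 (base 2). Lift 3: 4. −1: 3.
[1] 3 ≡ 3 (base 3). Lift 4: 4. −1: 3.

ω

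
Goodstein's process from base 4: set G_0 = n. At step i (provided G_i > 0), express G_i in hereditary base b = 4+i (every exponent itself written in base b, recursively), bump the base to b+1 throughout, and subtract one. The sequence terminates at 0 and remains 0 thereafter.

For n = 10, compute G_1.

11

[0] 10 ≡ 2·4 + 2 (base 4). Lift 5: 12. −1: 11.
[1] 11 ≡ 2·5 + 1 (base 5). Lift 6: 13. −1: 12.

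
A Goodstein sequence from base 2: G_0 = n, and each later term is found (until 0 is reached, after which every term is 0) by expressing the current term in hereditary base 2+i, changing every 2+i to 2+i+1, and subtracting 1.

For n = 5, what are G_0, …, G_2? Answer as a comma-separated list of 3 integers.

5, 27, 255

step 0: 5 = 2^2 + 1; sub 3 for 2: 3^3 + 1; = 28; G_1 = 28−1 = 27
step 1: 27 = 3^3; sub 4 for 3: 4^4; = 256; G_2 = 256−1 = 255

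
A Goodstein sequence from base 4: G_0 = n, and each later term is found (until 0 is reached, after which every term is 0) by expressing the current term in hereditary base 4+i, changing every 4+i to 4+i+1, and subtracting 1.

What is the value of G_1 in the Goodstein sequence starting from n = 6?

base 4: 6 = 4 + 2; at 5: 5 + 2 = 7; next = 6
base 5: 6 = 5 + 1; at 6: 6 + 1 = 7; next = 6

6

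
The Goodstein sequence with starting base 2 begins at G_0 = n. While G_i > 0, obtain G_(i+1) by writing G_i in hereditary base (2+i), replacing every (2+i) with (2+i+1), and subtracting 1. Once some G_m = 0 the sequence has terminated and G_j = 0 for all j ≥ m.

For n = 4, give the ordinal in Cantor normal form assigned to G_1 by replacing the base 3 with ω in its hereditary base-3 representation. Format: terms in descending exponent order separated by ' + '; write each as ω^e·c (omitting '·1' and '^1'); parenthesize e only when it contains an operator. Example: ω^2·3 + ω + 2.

step 0: 4 = 2^2; sub 3 for 2: 3^3; = 27; G_1 = 27−1 = 26
step 1: 26 = 2·3^2 + 2·3 + 2; sub 4 for 3: 2·4^2 + 2·4 + 2; = 42; G_2 = 42−1 = 41

ω^2·2 + ω·2 + 2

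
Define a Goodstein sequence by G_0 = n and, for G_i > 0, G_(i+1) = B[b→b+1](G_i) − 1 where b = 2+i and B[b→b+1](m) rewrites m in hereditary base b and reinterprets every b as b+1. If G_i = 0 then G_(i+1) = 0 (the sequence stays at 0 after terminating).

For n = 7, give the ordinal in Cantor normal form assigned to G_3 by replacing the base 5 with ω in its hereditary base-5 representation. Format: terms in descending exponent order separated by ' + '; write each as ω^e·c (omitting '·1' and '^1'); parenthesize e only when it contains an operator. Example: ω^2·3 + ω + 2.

ω^ω + 2

i=0: 7 = 2^2 + 2 + 1 (b=2); 2→3: 3^3 + 3 + 1 = 31; 31−1 = 30
i=1: 30 = 3^3 + 3 (b=3); 3→4: 4^4 + 4 = 260; 260−1 = 259
i=2: 259 = 4^4 + 3 (b=4); 4→5: 5^5 + 3 = 3128; 3128−1 = 3127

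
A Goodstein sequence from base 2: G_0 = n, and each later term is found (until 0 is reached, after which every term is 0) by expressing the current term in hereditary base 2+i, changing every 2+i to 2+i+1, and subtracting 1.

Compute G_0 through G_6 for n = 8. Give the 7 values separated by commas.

8, 80, 553, 6310, 93395, 1647195, 33554571

step 0: 8 = 2^(2 + 1); sub 3 for 2: 3^(3 + 1); = 81; G_1 = 81−1 = 80
step 1: 80 = 2·3^3 + 2·3^2 + 2·3 + 2; sub 4 for 3: 2·4^4 + 2·4^2 + 2·4 + 2; = 554; G_2 = 554−1 = 553
step 2: 553 = 2·4^4 + 2·4^2 + 2·4 + 1; sub 5 for 4: 2·5^5 + 2·5^2 + 2·5 + 1; = 6311; G_3 = 6311−1 = 6310
step 3: 6310 = 2·5^5 + 2·5^2 + 2·5; sub 6 for 5: 2·6^6 + 2·6^2 + 2·6; = 93396; G_4 = 93396−1 = 93395
step 4: 93395 = 2·6^6 + 2·6^2 + 6 + 5; sub 7 for 6: 2·7^7 + 2·7^2 + 7 + 5; = 1647196; G_5 = 1647196−1 = 1647195
step 5: 1647195 = 2·7^7 + 2·7^2 + 7 + 4; sub 8 for 7: 2·8^8 + 2·8^2 + 8 + 4; = 33554572; G_6 = 33554572−1 = 33554571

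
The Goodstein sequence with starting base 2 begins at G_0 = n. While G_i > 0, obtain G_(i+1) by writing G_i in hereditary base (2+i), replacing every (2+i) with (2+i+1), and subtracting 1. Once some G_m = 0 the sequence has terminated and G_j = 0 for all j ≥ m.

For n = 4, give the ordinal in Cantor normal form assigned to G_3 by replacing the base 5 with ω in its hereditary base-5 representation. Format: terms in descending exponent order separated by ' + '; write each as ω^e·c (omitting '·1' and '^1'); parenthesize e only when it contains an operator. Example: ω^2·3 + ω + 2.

G_0=4  [base 2] 2^2  →[2↦3]→  3^3 = 27  −1 ⇒ G_1=26
G_1=26  [base 3] 2·3^2 + 2·3 + 2  →[3↦4]→  2·4^2 + 2·4 + 2 = 42  −1 ⇒ G_2=41
G_2=41  [base 4] 2·4^2 + 2·4 + 1  →[4↦5]→  2·5^2 + 2·5 + 1 = 61  −1 ⇒ G_3=60
G_3=60  [base 5] 2·5^2 + 2·5  →[5↦6]→  2·6^2 + 2·6 = 84  −1 ⇒ G_4=83

ω^2·2 + ω·2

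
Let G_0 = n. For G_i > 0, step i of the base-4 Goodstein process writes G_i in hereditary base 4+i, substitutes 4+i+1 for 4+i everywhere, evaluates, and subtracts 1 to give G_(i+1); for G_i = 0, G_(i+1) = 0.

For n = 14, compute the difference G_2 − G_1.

G_0 = 14. HB_4(14) = 3·4 + 2. Bump = 17. G_1 = 16.
G_1 = 16. HB_5(16) = 3·5 + 1. Bump = 19. G_2 = 18.

2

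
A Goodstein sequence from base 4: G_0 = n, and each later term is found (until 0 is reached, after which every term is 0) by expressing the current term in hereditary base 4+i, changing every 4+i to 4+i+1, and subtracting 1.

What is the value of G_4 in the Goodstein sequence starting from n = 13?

13 —HB4→ 3·4 + 1 —bump→ 3·5 + 1 = 16 —(−1)→ 15
15 —HB5→ 3·5 —bump→ 3·6 = 18 —(−1)→ 17
17 —HB6→ 2·6 + 5 —bump→ 2·7 + 5 = 19 —(−1)→ 18
18 —HB7→ 2·7 + 4 —bump→ 2·8 + 4 = 20 —(−1)→ 19
19 —HB8→ 2·8 + 3 —bump→ 2·9 + 3 = 21 —(−1)→ 20

19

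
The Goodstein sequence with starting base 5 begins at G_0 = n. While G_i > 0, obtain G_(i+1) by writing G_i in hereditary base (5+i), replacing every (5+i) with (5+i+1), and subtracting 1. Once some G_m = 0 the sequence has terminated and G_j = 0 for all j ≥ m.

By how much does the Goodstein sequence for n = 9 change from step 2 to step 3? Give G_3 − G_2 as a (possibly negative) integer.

(0) 9|_5 = 5 + 4 ↦ 6 + 4|_6 = 10 ⇒ 9
(1) 9|_6 = 6 + 3 ↦ 7 + 3|_7 = 10 ⇒ 9
(2) 9|_7 = 7 + 2 ↦ 8 + 2|_8 = 10 ⇒ 9

0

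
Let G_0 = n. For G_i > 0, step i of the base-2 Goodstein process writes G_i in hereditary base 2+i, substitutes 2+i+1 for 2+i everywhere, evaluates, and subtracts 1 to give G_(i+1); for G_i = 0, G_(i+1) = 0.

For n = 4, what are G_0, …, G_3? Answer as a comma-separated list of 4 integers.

i=0: 4 = 2^2 (b=2); 2→3: 3^3 = 27; 27−1 = 26
i=1: 26 = 2·3^2 + 2·3 + 2 (b=3); 3→4: 2·4^2 + 2·4 + 2 = 42; 42−1 = 41
i=2: 41 = 2·4^2 + 2·4 + 1 (b=4); 4→5: 2·5^2 + 2·5 + 1 = 61; 61−1 = 60

4, 26, 41, 60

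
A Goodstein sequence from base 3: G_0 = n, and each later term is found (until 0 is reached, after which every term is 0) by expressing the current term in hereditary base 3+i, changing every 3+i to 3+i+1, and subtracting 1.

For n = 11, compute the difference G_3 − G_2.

G_0 = 11. HB_3(11) = 3^2 + 2. Bump = 18. G_1 = 17.
G_1 = 17. HB_4(17) = 4^2 + 1. Bump = 26. G_2 = 25.
G_2 = 25. HB_5(25) = 5^2. Bump = 36. G_3 = 35.

10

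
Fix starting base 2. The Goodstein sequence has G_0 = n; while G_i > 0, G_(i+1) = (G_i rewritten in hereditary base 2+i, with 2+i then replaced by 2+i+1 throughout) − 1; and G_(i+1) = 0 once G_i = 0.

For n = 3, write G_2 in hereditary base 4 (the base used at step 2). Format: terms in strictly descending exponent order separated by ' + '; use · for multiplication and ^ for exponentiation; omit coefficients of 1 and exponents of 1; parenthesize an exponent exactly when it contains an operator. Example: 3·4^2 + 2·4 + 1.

base 2: 3 = 2 + 1; at 3: 3 + 1 = 4; next = 3
base 3: 3 = 3; at 4: 4 = 4; next = 3

3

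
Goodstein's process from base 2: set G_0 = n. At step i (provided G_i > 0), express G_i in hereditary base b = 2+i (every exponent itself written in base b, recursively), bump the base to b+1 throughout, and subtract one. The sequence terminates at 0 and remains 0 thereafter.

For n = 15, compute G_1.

G_0=15  [base 2] 2^(2 + 1) + 2^2 + 2 + 1  →[2↦3]→  3^(3 + 1) + 3^3 + 3 + 1 = 112  −1 ⇒ G_1=111
G_1=111  [base 3] 3^(3 + 1) + 3^3 + 3  →[3↦4]→  4^(4 + 1) + 4^4 + 4 = 1284  −1 ⇒ G_2=1283

111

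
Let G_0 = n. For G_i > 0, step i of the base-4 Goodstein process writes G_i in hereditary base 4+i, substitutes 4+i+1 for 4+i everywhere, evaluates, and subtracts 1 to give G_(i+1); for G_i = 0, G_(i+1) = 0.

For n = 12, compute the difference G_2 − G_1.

1

G_0=12  [base 4] 3·4  →[4↦5]→  3·5 = 15  −1 ⇒ G_1=14
G_1=14  [base 5] 2·5 + 4  →[5↦6]→  2·6 + 4 = 16  −1 ⇒ G_2=15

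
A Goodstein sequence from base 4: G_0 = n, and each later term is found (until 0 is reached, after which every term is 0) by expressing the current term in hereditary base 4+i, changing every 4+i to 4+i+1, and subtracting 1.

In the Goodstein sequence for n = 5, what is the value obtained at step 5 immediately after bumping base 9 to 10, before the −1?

i=0: 5 = 4 + 1 (b=4); 4→5: 5 + 1 = 6; 6−1 = 5
i=1: 5 = 5 (b=5); 5→6: 6 = 6; 6−1 = 5
i=2: 5 = 5 (b=6); 6→7: 5 = 5; 5−1 = 4
i=3: 4 = 4 (b=7); 7→8: 4 = 4; 4−1 = 3
i=4: 3 = 3 (b=8); 8→9: 3 = 3; 3−1 = 2
i=5: 2 = 2 (b=9); 9→10: 2 = 2; 2−1 = 1

2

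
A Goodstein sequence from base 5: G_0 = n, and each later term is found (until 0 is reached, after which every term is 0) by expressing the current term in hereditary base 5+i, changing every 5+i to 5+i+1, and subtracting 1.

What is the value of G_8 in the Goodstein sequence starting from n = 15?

23

G_0=15  [base 5] 3·5  →[5↦6]→  3·6 = 18  −1 ⇒ G_1=17
G_1=17  [base 6] 2·6 + 5  →[6↦7]→  2·7 + 5 = 19  −1 ⇒ G_2=18
G_2=18  [base 7] 2·7 + 4  →[7↦8]→  2·8 + 4 = 20  −1 ⇒ G_3=19
G_3=19  [base 8] 2·8 + 3  →[8↦9]→  2·9 + 3 = 21  −1 ⇒ G_4=20
G_4=20  [base 9] 2·9 + 2  →[9↦10]→  2·10 + 2 = 22  −1 ⇒ G_5=21
G_5=21  [base 10] 2·10 + 1  →[10↦11]→  2·11 + 1 = 23  −1 ⇒ G_6=22
G_6=22  [base 11] 2·11  →[11↦12]→  2·12 = 24  −1 ⇒ G_7=23
G_7=23  [base 12] 12 + 11  →[12↦13]→  13 + 11 = 24  −1 ⇒ G_8=23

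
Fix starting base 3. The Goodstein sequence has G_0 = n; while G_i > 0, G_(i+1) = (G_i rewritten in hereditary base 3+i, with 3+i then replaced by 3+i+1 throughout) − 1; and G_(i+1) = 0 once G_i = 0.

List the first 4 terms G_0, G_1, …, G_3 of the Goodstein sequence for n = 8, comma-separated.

8, 9, 10, 11

[0] 8 ≡ 2·3 + 2 (base 3). Lift 4: 10. −1: 9.
[1] 9 ≡ 2·4 + 1 (base 4). Lift 5: 11. −1: 10.
[2] 10 ≡ 2·5 (base 5). Lift 6: 12. −1: 11.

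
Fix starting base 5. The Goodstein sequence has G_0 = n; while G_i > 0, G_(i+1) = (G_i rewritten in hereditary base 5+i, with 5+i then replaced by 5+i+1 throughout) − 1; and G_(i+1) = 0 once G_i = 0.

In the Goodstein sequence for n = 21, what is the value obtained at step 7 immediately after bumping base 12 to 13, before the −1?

G_0=21  [base 5] 4·5 + 1  →[5↦6]→  4·6 + 1 = 25  −1 ⇒ G_1=24
G_1=24  [base 6] 4·6  →[6↦7]→  4·7 = 28  −1 ⇒ G_2=27
G_2=27  [base 7] 3·7 + 6  →[7↦8]→  3·8 + 6 = 30  −1 ⇒ G_3=29
G_3=29  [base 8] 3·8 + 5  →[8↦9]→  3·9 + 5 = 32  −1 ⇒ G_4=31
G_4=31  [base 9] 3·9 + 4  →[9↦10]→  3·10 + 4 = 34  −1 ⇒ G_5=33
G_5=33  [base 10] 3·10 + 3  →[10↦11]→  3·11 + 3 = 36  −1 ⇒ G_6=35
G_6=35  [base 11] 3·11 + 2  →[11↦12]→  3·12 + 2 = 38  −1 ⇒ G_7=37
G_7=37  [base 12] 3·12 + 1  →[12↦13]→  3·13 + 1 = 40  −1 ⇒ G_8=39

40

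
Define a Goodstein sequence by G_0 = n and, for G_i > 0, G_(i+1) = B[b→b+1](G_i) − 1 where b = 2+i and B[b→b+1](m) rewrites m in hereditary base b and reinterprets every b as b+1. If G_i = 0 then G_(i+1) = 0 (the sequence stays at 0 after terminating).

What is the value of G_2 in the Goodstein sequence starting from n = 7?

259

7 —HB2→ 2^2 + 2 + 1 —bump→ 3^3 + 3 + 1 = 31 —(−1)→ 30
30 —HB3→ 3^3 + 3 —bump→ 4^4 + 4 = 260 —(−1)→ 259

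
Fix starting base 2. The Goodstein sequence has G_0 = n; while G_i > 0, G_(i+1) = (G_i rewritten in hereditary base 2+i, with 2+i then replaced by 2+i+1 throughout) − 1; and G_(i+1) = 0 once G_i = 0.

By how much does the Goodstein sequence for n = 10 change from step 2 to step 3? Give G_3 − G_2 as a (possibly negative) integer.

[0] 10 ≡ 2^(2 + 1) + 2 (base 2). Lift 3: 84. −1: 83.
[1] 83 ≡ 3^(3 + 1) + 2 (base 3). Lift 4: 1026. −1: 1025.
[2] 1025 ≡ 4^(4 + 1) + 1 (base 4). Lift 5: 15626. −1: 15625.

14600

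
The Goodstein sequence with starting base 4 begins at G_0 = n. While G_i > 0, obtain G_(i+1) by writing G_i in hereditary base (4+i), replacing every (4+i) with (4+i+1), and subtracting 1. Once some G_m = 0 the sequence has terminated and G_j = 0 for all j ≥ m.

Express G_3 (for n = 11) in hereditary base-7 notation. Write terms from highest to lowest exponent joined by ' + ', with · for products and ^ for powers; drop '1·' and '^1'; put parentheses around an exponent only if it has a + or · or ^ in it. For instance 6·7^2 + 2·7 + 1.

2·7

base 4: 11 = 2·4 + 3; at 5: 2·5 + 3 = 13; next = 12
base 5: 12 = 2·5 + 2; at 6: 2·6 + 2 = 14; next = 13
base 6: 13 = 2·6 + 1; at 7: 2·7 + 1 = 15; next = 14
base 7: 14 = 2·7; at 8: 2·8 = 16; next = 15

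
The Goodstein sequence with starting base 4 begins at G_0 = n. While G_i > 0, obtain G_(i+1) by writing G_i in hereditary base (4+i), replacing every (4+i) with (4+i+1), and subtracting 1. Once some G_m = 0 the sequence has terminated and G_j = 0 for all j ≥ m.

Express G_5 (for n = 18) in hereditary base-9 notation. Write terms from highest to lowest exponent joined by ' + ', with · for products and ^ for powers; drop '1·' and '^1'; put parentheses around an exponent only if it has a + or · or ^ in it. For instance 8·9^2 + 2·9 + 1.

6·9 + 4

18 —HB4→ 4^2 + 2 —bump→ 5^2 + 2 = 27 —(−1)→ 26
26 —HB5→ 5^2 + 1 —bump→ 6^2 + 1 = 37 —(−1)→ 36
36 —HB6→ 6^2 —bump→ 7^2 = 49 —(−1)→ 48
48 —HB7→ 6·7 + 6 —bump→ 6·8 + 6 = 54 —(−1)→ 53
53 —HB8→ 6·8 + 5 —bump→ 6·9 + 5 = 59 —(−1)→ 58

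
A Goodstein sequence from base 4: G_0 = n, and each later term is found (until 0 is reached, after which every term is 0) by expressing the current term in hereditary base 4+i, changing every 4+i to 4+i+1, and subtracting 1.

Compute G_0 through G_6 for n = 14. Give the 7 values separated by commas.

14, 16, 18, 20, 21, 22, 23

step 0: 14 = 3·4 + 2; sub 5 for 4: 3·5 + 2; = 17; G_1 = 17−1 = 16
step 1: 16 = 3·5 + 1; sub 6 for 5: 3·6 + 1; = 19; G_2 = 19−1 = 18
step 2: 18 = 3·6; sub 7 for 6: 3·7; = 21; G_3 = 21−1 = 20
step 3: 20 = 2·7 + 6; sub 8 for 7: 2·8 + 6; = 22; G_4 = 22−1 = 21
step 4: 21 = 2·8 + 5; sub 9 for 8: 2·9 + 5; = 23; G_5 = 23−1 = 22
step 5: 22 = 2·9 + 4; sub 10 for 9: 2·10 + 4; = 24; G_6 = 24−1 = 23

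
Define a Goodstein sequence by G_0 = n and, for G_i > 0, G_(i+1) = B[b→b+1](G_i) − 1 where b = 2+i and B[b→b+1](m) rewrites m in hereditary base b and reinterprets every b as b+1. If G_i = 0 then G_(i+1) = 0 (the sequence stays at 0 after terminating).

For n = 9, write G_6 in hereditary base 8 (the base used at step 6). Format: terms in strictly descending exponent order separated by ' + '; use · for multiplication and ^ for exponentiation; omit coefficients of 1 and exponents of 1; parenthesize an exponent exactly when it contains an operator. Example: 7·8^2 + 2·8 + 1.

9 —HB2→ 2^(2 + 1) + 1 —bump→ 3^(3 + 1) + 1 = 82 —(−1)→ 81
81 —HB3→ 3^(3 + 1) —bump→ 4^(4 + 1) = 1024 —(−1)→ 1023
1023 —HB4→ 3·4^4 + 3·4^3 + 3·4^2 + 3·4 + 3 —bump→ 3·5^5 + 3·5^3 + 3·5^2 + 3·5 + 3 = 9843 —(−1)→ 9842
9842 —HB5→ 3·5^5 + 3·5^3 + 3·5^2 + 3·5 + 2 —bump→ 3·6^6 + 3·6^3 + 3·6^2 + 3·6 + 2 = 140744 —(−1)→ 140743
140743 —HB6→ 3·6^6 + 3·6^3 + 3·6^2 + 3·6 + 1 —bump→ 3·7^7 + 3·7^3 + 3·7^2 + 3·7 + 1 = 2471827 —(−1)→ 2471826
2471826 —HB7→ 3·7^7 + 3·7^3 + 3·7^2 + 3·7 —bump→ 3·8^8 + 3·8^3 + 3·8^2 + 3·8 = 50333400 —(−1)→ 50333399

3·8^8 + 3·8^3 + 3·8^2 + 2·8 + 7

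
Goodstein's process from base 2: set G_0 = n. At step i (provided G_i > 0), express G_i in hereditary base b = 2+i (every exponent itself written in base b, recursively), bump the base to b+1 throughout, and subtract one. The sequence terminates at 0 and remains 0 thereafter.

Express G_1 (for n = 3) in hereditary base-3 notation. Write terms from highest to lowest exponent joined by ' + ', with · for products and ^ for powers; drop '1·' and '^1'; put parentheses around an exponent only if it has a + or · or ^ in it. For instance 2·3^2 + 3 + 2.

base 2: 3 = 2 + 1; at 3: 3 + 1 = 4; next = 3
base 3: 3 = 3; at 4: 4 = 4; next = 3

3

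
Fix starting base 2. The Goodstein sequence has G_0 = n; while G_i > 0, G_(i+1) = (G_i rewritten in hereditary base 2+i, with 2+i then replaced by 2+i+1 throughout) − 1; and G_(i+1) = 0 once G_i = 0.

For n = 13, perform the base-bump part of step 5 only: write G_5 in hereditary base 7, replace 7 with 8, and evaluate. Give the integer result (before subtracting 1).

134219480

step 0: 13 = 2^(2 + 1) + 2^2 + 1; sub 3 for 2: 3^(3 + 1) + 3^3 + 1; = 109; G_1 = 109−1 = 108
step 1: 108 = 3^(3 + 1) + 3^3; sub 4 for 3: 4^(4 + 1) + 4^4; = 1280; G_2 = 1280−1 = 1279
step 2: 1279 = 4^(4 + 1) + 3·4^3 + 3·4^2 + 3·4 + 3; sub 5 for 4: 5^(5 + 1) + 3·5^3 + 3·5^2 + 3·5 + 3; = 16093; G_3 = 16093−1 = 16092
step 3: 16092 = 5^(5 + 1) + 3·5^3 + 3·5^2 + 3·5 + 2; sub 6 for 5: 6^(6 + 1) + 3·6^3 + 3·6^2 + 3·6 + 2; = 280712; G_4 = 280712−1 = 280711
step 4: 280711 = 6^(6 + 1) + 3·6^3 + 3·6^2 + 3·6 + 1; sub 7 for 6: 7^(7 + 1) + 3·7^3 + 3·7^2 + 3·7 + 1; = 5765999; G_5 = 5765999−1 = 5765998
step 5: 5765998 = 7^(7 + 1) + 3·7^3 + 3·7^2 + 3·7; sub 8 for 7: 8^(8 + 1) + 3·8^3 + 3·8^2 + 3·8; = 134219480; G_6 = 134219480−1 = 134219479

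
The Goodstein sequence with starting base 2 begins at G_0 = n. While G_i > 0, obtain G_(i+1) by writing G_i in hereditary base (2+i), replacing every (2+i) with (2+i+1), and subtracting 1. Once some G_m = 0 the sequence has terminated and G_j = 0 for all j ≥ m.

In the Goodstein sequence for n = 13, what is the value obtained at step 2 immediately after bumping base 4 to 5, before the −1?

step 0: 13 = 2^(2 + 1) + 2^2 + 1; sub 3 for 2: 3^(3 + 1) + 3^3 + 1; = 109; G_1 = 109−1 = 108
step 1: 108 = 3^(3 + 1) + 3^3; sub 4 for 3: 4^(4 + 1) + 4^4; = 1280; G_2 = 1280−1 = 1279
step 2: 1279 = 4^(4 + 1) + 3·4^3 + 3·4^2 + 3·4 + 3; sub 5 for 4: 5^(5 + 1) + 3·5^3 + 3·5^2 + 3·5 + 3; = 16093; G_3 = 16093−1 = 16092

16093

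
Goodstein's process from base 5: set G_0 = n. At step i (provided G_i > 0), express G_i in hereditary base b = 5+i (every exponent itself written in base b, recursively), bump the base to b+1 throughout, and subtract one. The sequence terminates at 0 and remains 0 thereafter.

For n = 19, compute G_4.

27

G_0=19  [base 5] 3·5 + 4  →[5↦6]→  3·6 + 4 = 22  −1 ⇒ G_1=21
G_1=21  [base 6] 3·6 + 3  →[6↦7]→  3·7 + 3 = 24  −1 ⇒ G_2=23
G_2=23  [base 7] 3·7 + 2  →[7↦8]→  3·8 + 2 = 26  −1 ⇒ G_3=25
G_3=25  [base 8] 3·8 + 1  →[8↦9]→  3·9 + 1 = 28  −1 ⇒ G_4=27
G_4=27  [base 9] 3·9  →[9↦10]→  3·10 = 30  −1 ⇒ G_5=29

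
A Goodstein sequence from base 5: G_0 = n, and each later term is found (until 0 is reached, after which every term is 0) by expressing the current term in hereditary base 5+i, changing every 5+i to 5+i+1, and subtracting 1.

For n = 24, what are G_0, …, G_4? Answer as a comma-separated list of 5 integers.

(0) 24|_5 = 4·5 + 4 ↦ 4·6 + 4|_6 = 28 ⇒ 27
(1) 27|_6 = 4·6 + 3 ↦ 4·7 + 3|_7 = 31 ⇒ 30
(2) 30|_7 = 4·7 + 2 ↦ 4·8 + 2|_8 = 34 ⇒ 33
(3) 33|_8 = 4·8 + 1 ↦ 4·9 + 1|_9 = 37 ⇒ 36

24, 27, 30, 33, 36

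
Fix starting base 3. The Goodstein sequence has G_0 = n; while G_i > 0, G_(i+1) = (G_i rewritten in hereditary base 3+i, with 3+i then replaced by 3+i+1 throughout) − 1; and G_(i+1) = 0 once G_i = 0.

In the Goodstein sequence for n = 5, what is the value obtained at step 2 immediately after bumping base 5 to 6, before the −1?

6

G_0=5  [base 3] 3 + 2  →[3↦4]→  4 + 2 = 6  −1 ⇒ G_1=5
G_1=5  [base 4] 4 + 1  →[4↦5]→  5 + 1 = 6  −1 ⇒ G_2=5
G_2=5  [base 5] 5  →[5↦6]→  6 = 6  −1 ⇒ G_3=5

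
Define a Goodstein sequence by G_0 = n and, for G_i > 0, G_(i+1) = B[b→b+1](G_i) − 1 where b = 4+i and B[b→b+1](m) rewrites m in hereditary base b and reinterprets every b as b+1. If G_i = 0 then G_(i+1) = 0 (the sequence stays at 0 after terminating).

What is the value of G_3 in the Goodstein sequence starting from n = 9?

11

[0] 9 ≡ 2·4 + 1 (base 4). Lift 5: 11. −1: 10.
[1] 10 ≡ 2·5 (base 5). Lift 6: 12. −1: 11.
[2] 11 ≡ 6 + 5 (base 6). Lift 7: 12. −1: 11.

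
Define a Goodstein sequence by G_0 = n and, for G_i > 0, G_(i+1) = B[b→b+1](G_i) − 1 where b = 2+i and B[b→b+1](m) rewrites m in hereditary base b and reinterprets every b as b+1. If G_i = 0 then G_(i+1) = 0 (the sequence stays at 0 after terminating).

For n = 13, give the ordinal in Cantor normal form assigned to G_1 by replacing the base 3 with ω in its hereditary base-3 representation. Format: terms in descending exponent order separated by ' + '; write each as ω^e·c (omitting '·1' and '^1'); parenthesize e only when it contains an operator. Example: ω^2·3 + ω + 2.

base 2: 13 = 2^(2 + 1) + 2^2 + 1; at 3: 3^(3 + 1) + 3^3 + 1 = 109; next = 108
base 3: 108 = 3^(3 + 1) + 3^3; at 4: 4^(4 + 1) + 4^4 = 1280; next = 1279

ω^(ω + 1) + ω^ω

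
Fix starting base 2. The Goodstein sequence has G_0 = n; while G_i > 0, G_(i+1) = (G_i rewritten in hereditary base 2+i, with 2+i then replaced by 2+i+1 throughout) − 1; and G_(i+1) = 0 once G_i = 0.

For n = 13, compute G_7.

G_0 = 13. HB_2(13) = 2^(2 + 1) + 2^2 + 1. Bump = 109. G_1 = 108.
G_1 = 108. HB_3(108) = 3^(3 + 1) + 3^3. Bump = 1280. G_2 = 1279.
G_2 = 1279. HB_4(1279) = 4^(4 + 1) + 3·4^3 + 3·4^2 + 3·4 + 3. Bump = 16093. G_3 = 16092.
G_3 = 16092. HB_5(16092) = 5^(5 + 1) + 3·5^3 + 3·5^2 + 3·5 + 2. Bump = 280712. G_4 = 280711.
G_4 = 280711. HB_6(280711) = 6^(6 + 1) + 3·6^3 + 3·6^2 + 3·6 + 1. Bump = 5765999. G_5 = 5765998.
G_5 = 5765998. HB_7(5765998) = 7^(7 + 1) + 3·7^3 + 3·7^2 + 3·7. Bump = 134219480. G_6 = 134219479.
G_6 = 134219479. HB_8(134219479) = 8^(8 + 1) + 3·8^3 + 3·8^2 + 2·8 + 7. Bump = 3486786856. G_7 = 3486786855.
G_7 = 3486786855. HB_9(3486786855) = 9^(9 + 1) + 3·9^3 + 3·9^2 + 2·9 + 6. Bump = 100000003326. G_8 = 100000003325.

3486786855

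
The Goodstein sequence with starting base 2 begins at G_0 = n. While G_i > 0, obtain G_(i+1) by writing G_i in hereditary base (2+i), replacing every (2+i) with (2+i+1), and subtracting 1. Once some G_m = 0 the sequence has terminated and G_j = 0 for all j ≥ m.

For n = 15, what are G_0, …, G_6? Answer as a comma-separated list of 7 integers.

15, 111, 1283, 18752, 326593, 6588344, 150994943

(0) 15|_2 = 2^(2 + 1) + 2^2 + 2 + 1 ↦ 3^(3 + 1) + 3^3 + 3 + 1|_3 = 112 ⇒ 111
(1) 111|_3 = 3^(3 + 1) + 3^3 + 3 ↦ 4^(4 + 1) + 4^4 + 4|_4 = 1284 ⇒ 1283
(2) 1283|_4 = 4^(4 + 1) + 4^4 + 3 ↦ 5^(5 + 1) + 5^5 + 3|_5 = 18753 ⇒ 18752
(3) 18752|_5 = 5^(5 + 1) + 5^5 + 2 ↦ 6^(6 + 1) + 6^6 + 2|_6 = 326594 ⇒ 326593
(4) 326593|_6 = 6^(6 + 1) + 6^6 + 1 ↦ 7^(7 + 1) + 7^7 + 1|_7 = 6588345 ⇒ 6588344
(5) 6588344|_7 = 7^(7 + 1) + 7^7 ↦ 8^(8 + 1) + 8^8|_8 = 150994944 ⇒ 150994943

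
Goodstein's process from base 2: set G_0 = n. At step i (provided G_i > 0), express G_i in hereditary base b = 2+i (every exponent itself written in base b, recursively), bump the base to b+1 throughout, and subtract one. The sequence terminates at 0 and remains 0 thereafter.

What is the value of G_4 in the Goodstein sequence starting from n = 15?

326593

G_0=15  [base 2] 2^(2 + 1) + 2^2 + 2 + 1  →[2↦3]→  3^(3 + 1) + 3^3 + 3 + 1 = 112  −1 ⇒ G_1=111
G_1=111  [base 3] 3^(3 + 1) + 3^3 + 3  →[3↦4]→  4^(4 + 1) + 4^4 + 4 = 1284  −1 ⇒ G_2=1283
G_2=1283  [base 4] 4^(4 + 1) + 4^4 + 3  →[4↦5]→  5^(5 + 1) + 5^5 + 3 = 18753  −1 ⇒ G_3=18752
G_3=18752  [base 5] 5^(5 + 1) + 5^5 + 2  →[5↦6]→  6^(6 + 1) + 6^6 + 2 = 326594  −1 ⇒ G_4=326593
G_4=326593  [base 6] 6^(6 + 1) + 6^6 + 1  →[6↦7]→  7^(7 + 1) + 7^7 + 1 = 6588345  −1 ⇒ G_5=6588344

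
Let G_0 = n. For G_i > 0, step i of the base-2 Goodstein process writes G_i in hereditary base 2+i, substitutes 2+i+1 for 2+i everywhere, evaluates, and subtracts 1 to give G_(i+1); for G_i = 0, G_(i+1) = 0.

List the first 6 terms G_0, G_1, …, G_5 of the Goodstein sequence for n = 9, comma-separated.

9, 81, 1023, 9842, 140743, 2471826

(0) 9|_2 = 2^(2 + 1) + 1 ↦ 3^(3 + 1) + 1|_3 = 82 ⇒ 81
(1) 81|_3 = 3^(3 + 1) ↦ 4^(4 + 1)|_4 = 1024 ⇒ 1023
(2) 1023|_4 = 3·4^4 + 3·4^3 + 3·4^2 + 3·4 + 3 ↦ 3·5^5 + 3·5^3 + 3·5^2 + 3·5 + 3|_5 = 9843 ⇒ 9842
(3) 9842|_5 = 3·5^5 + 3·5^3 + 3·5^2 + 3·5 + 2 ↦ 3·6^6 + 3·6^3 + 3·6^2 + 3·6 + 2|_6 = 140744 ⇒ 140743
(4) 140743|_6 = 3·6^6 + 3·6^3 + 3·6^2 + 3·6 + 1 ↦ 3·7^7 + 3·7^3 + 3·7^2 + 3·7 + 1|_7 = 2471827 ⇒ 2471826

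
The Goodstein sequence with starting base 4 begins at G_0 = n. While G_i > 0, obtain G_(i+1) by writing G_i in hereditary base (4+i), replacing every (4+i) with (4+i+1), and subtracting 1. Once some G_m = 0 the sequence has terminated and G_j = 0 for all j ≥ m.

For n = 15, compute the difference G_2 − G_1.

[0] 15 ≡ 3·4 + 3 (base 4). Lift 5: 18. −1: 17.
[1] 17 ≡ 3·5 + 2 (base 5). Lift 6: 20. −1: 19.

2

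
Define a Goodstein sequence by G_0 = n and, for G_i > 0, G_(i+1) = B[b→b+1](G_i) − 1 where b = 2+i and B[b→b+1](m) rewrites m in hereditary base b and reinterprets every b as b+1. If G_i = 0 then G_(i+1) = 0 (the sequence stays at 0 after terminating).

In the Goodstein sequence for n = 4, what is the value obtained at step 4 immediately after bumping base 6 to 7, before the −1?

G_0 = 4. HB_2(4) = 2^2. Bump = 27. G_1 = 26.
G_1 = 26. HB_3(26) = 2·3^2 + 2·3 + 2. Bump = 42. G_2 = 41.
G_2 = 41. HB_4(41) = 2·4^2 + 2·4 + 1. Bump = 61. G_3 = 60.
G_3 = 60. HB_5(60) = 2·5^2 + 2·5. Bump = 84. G_4 = 83.
G_4 = 83. HB_6(83) = 2·6^2 + 6 + 5. Bump = 110. G_5 = 109.

110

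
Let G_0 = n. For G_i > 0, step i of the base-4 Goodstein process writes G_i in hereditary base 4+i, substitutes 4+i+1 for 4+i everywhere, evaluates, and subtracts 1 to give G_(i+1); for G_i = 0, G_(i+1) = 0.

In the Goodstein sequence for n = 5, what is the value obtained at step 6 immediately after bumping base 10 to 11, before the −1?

G_0=5  [base 4] 4 + 1  →[4↦5]→  5 + 1 = 6  −1 ⇒ G_1=5
G_1=5  [base 5] 5  →[5↦6]→  6 = 6  −1 ⇒ G_2=5
G_2=5  [base 6] 5  →[6↦7]→  5 = 5  −1 ⇒ G_3=4
G_3=4  [base 7] 4  →[7↦8]→  4 = 4  −1 ⇒ G_4=3
G_4=3  [base 8] 3  →[8↦9]→  3 = 3  −1 ⇒ G_5=2
G_5=2  [base 9] 2  →[9↦10]→  2 = 2  −1 ⇒ G_6=1
G_6=1  [base 10] 1  →[10↦11]→  1 = 1  −1 ⇒ G_7=0

1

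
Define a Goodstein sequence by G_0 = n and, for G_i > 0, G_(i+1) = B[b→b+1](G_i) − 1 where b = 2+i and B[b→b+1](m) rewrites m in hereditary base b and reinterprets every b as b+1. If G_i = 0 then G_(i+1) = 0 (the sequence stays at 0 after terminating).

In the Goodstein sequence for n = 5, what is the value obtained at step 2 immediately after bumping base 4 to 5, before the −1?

468

5 —HB2→ 2^2 + 1 —bump→ 3^3 + 1 = 28 —(−1)→ 27
27 —HB3→ 3^3 —bump→ 4^4 = 256 —(−1)→ 255
255 —HB4→ 3·4^3 + 3·4^2 + 3·4 + 3 —bump→ 3·5^3 + 3·5^2 + 3·5 + 3 = 468 —(−1)→ 467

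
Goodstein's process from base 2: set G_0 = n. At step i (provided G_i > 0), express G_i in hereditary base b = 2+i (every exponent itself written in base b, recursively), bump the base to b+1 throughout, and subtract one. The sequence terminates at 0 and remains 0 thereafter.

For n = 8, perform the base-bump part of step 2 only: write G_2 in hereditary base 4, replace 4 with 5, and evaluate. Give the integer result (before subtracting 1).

6311

step 0: 8 = 2^(2 + 1); sub 3 for 2: 3^(3 + 1); = 81; G_1 = 81−1 = 80
step 1: 80 = 2·3^3 + 2·3^2 + 2·3 + 2; sub 4 for 3: 2·4^4 + 2·4^2 + 2·4 + 2; = 554; G_2 = 554−1 = 553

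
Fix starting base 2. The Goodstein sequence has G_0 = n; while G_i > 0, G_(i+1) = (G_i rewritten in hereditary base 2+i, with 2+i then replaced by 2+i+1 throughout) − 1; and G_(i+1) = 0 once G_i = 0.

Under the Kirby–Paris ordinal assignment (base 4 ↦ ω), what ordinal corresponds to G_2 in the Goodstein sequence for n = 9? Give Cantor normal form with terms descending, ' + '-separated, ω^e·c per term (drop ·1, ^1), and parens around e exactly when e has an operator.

ω^ω·3 + ω^3·3 + ω^2·3 + ω·3 + 3

(0) 9|_2 = 2^(2 + 1) + 1 ↦ 3^(3 + 1) + 1|_3 = 82 ⇒ 81
(1) 81|_3 = 3^(3 + 1) ↦ 4^(4 + 1)|_4 = 1024 ⇒ 1023
(2) 1023|_4 = 3·4^4 + 3·4^3 + 3·4^2 + 3·4 + 3 ↦ 3·5^5 + 3·5^3 + 3·5^2 + 3·5 + 3|_5 = 9843 ⇒ 9842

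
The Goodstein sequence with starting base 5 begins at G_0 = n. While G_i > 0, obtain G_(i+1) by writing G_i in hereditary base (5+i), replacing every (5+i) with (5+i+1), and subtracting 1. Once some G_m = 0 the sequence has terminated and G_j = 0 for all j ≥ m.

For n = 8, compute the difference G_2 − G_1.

0

G_0 = 8. HB_5(8) = 5 + 3. Bump = 9. G_1 = 8.
G_1 = 8. HB_6(8) = 6 + 2. Bump = 9. G_2 = 8.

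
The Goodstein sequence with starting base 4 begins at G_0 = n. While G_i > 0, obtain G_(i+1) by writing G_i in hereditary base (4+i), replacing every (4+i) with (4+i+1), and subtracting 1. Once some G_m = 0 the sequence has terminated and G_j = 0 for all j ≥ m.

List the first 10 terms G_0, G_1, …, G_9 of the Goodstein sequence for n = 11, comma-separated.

11, 12, 13, 14, 15, 15, 15, 15, 15, 15

i=0: 11 = 2·4 + 3 (b=4); 4→5: 2·5 + 3 = 13; 13−1 = 12
i=1: 12 = 2·5 + 2 (b=5); 5→6: 2·6 + 2 = 14; 14−1 = 13
i=2: 13 = 2·6 + 1 (b=6); 6→7: 2·7 + 1 = 15; 15−1 = 14
i=3: 14 = 2·7 (b=7); 7→8: 2·8 = 16; 16−1 = 15
i=4: 15 = 8 + 7 (b=8); 8→9: 9 + 7 = 16; 16−1 = 15
i=5: 15 = 9 + 6 (b=9); 9→10: 10 + 6 = 16; 16−1 = 15
i=6: 15 = 10 + 5 (b=10); 10→11: 11 + 5 = 16; 16−1 = 15
i=7: 15 = 11 + 4 (b=11); 11→12: 12 + 4 = 16; 16−1 = 15
i=8: 15 = 12 + 3 (b=12); 12→13: 13 + 3 = 16; 16−1 = 15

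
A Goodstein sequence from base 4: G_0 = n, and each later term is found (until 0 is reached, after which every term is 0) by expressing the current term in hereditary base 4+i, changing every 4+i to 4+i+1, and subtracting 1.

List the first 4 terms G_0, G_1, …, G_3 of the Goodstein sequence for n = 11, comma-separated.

(0) 11|_4 = 2·4 + 3 ↦ 2·5 + 3|_5 = 13 ⇒ 12
(1) 12|_5 = 2·5 + 2 ↦ 2·6 + 2|_6 = 14 ⇒ 13
(2) 13|_6 = 2·6 + 1 ↦ 2·7 + 1|_7 = 15 ⇒ 14

11, 12, 13, 14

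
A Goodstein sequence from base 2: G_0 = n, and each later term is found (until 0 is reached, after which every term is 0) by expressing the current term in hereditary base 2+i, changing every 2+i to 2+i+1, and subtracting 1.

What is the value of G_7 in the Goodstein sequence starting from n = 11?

2749609302

base 2: 11 = 2^(2 + 1) + 2 + 1; at 3: 3^(3 + 1) + 3 + 1 = 85; next = 84
base 3: 84 = 3^(3 + 1) + 3; at 4: 4^(4 + 1) + 4 = 1028; next = 1027
base 4: 1027 = 4^(4 + 1) + 3; at 5: 5^(5 + 1) + 3 = 15628; next = 15627
base 5: 15627 = 5^(5 + 1) + 2; at 6: 6^(6 + 1) + 2 = 279938; next = 279937
base 6: 279937 = 6^(6 + 1) + 1; at 7: 7^(7 + 1) + 1 = 5764802; next = 5764801
base 7: 5764801 = 7^(7 + 1); at 8: 8^(8 + 1) = 134217728; next = 134217727
base 8: 134217727 = 7·8^8 + 7·8^7 + 7·8^6 + 7·8^5 + 7·8^4 + 7·8^3 + 7·8^2 + 7·8 + 7; at 9: 7·9^9 + 7·9^7 + 7·9^6 + 7·9^5 + 7·9^4 + 7·9^3 + 7·9^2 + 7·9 + 7 = 2749609303; next = 2749609302
base 9: 2749609302 = 7·9^9 + 7·9^7 + 7·9^6 + 7·9^5 + 7·9^4 + 7·9^3 + 7·9^2 + 7·9 + 6; at 10: 7·10^10 + 7·10^7 + 7·10^6 + 7·10^5 + 7·10^4 + 7·10^3 + 7·10^2 + 7·10 + 6 = 70077777776; next = 70077777775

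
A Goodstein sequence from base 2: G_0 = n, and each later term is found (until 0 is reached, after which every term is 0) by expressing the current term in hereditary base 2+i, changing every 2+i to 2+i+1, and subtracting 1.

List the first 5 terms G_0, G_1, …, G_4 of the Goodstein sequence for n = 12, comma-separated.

12, 107, 1065, 15685, 280019

step 0: 12 = 2^(2 + 1) + 2^2; sub 3 for 2: 3^(3 + 1) + 3^3; = 108; G_1 = 108−1 = 107
step 1: 107 = 3^(3 + 1) + 2·3^2 + 2·3 + 2; sub 4 for 3: 4^(4 + 1) + 2·4^2 + 2·4 + 2; = 1066; G_2 = 1066−1 = 1065
step 2: 1065 = 4^(4 + 1) + 2·4^2 + 2·4 + 1; sub 5 for 4: 5^(5 + 1) + 2·5^2 + 2·5 + 1; = 15686; G_3 = 15686−1 = 15685
step 3: 15685 = 5^(5 + 1) + 2·5^2 + 2·5; sub 6 for 5: 6^(6 + 1) + 2·6^2 + 2·6; = 280020; G_4 = 280020−1 = 280019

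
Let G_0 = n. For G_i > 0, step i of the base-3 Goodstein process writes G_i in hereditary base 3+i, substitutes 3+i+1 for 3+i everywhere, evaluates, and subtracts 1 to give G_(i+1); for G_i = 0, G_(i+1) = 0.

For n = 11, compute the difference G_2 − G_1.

8

[0] 11 ≡ 3^2 + 2 (base 3). Lift 4: 18. −1: 17.
[1] 17 ≡ 4^2 + 1 (base 4). Lift 5: 26. −1: 25.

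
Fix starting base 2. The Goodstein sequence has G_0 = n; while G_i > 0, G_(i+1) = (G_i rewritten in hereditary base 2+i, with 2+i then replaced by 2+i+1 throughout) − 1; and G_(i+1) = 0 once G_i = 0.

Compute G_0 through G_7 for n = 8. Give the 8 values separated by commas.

8, 80, 553, 6310, 93395, 1647195, 33554571, 774841151

step 0: 8 = 2^(2 + 1); sub 3 for 2: 3^(3 + 1); = 81; G_1 = 81−1 = 80
step 1: 80 = 2·3^3 + 2·3^2 + 2·3 + 2; sub 4 for 3: 2·4^4 + 2·4^2 + 2·4 + 2; = 554; G_2 = 554−1 = 553
step 2: 553 = 2·4^4 + 2·4^2 + 2·4 + 1; sub 5 for 4: 2·5^5 + 2·5^2 + 2·5 + 1; = 6311; G_3 = 6311−1 = 6310
step 3: 6310 = 2·5^5 + 2·5^2 + 2·5; sub 6 for 5: 2·6^6 + 2·6^2 + 2·6; = 93396; G_4 = 93396−1 = 93395
step 4: 93395 = 2·6^6 + 2·6^2 + 6 + 5; sub 7 for 6: 2·7^7 + 2·7^2 + 7 + 5; = 1647196; G_5 = 1647196−1 = 1647195
step 5: 1647195 = 2·7^7 + 2·7^2 + 7 + 4; sub 8 for 7: 2·8^8 + 2·8^2 + 8 + 4; = 33554572; G_6 = 33554572−1 = 33554571
step 6: 33554571 = 2·8^8 + 2·8^2 + 8 + 3; sub 9 for 8: 2·9^9 + 2·9^2 + 9 + 3; = 774841152; G_7 = 774841152−1 = 774841151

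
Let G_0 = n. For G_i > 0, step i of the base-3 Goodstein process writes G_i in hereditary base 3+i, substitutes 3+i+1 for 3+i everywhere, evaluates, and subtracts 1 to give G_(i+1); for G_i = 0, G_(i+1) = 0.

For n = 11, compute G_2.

[0] 11 ≡ 3^2 + 2 (base 3). Lift 4: 18. −1: 17.
[1] 17 ≡ 4^2 + 1 (base 4). Lift 5: 26. −1: 25.
[2] 25 ≡ 5^2 (base 5). Lift 6: 36. −1: 35.

25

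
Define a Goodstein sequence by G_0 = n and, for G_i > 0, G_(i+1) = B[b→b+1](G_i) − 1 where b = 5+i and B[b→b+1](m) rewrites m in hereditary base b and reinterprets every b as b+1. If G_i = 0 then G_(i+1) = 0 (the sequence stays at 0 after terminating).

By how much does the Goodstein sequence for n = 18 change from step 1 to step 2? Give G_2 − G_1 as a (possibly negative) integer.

i=0: 18 = 3·5 + 3 (b=5); 5→6: 3·6 + 3 = 21; 21−1 = 20
i=1: 20 = 3·6 + 2 (b=6); 6→7: 3·7 + 2 = 23; 23−1 = 22

2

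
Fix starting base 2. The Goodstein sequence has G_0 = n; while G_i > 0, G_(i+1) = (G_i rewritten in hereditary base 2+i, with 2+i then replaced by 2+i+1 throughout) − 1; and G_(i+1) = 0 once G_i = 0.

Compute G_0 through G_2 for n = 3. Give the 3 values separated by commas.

i=0: 3 = 2 + 1 (b=2); 2→3: 3 + 1 = 4; 4−1 = 3
i=1: 3 = 3 (b=3); 3→4: 4 = 4; 4−1 = 3

3, 3, 3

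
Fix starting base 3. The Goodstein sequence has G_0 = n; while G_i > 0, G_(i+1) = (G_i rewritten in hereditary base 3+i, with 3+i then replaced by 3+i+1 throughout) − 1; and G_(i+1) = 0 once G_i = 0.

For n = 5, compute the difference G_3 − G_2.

0

[0] 5 ≡ 3 + 2 (base 3). Lift 4: 6. −1: 5.
[1] 5 ≡ 4 + 1 (base 4). Lift 5: 6. −1: 5.
[2] 5 ≡ 5 (base 5). Lift 6: 6. −1: 5.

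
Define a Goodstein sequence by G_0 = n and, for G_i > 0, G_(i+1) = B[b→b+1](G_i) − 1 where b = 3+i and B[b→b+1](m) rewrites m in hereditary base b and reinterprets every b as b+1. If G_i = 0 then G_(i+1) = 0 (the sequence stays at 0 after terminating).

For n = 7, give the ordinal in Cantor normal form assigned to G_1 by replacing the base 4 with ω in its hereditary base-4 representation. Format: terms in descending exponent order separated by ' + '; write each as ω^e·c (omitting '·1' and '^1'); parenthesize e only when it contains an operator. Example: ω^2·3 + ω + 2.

G_0=7  [base 3] 2·3 + 1  →[3↦4]→  2·4 + 1 = 9  −1 ⇒ G_1=8
G_1=8  [base 4] 2·4  →[4↦5]→  2·5 = 10  −1 ⇒ G_2=9

ω·2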